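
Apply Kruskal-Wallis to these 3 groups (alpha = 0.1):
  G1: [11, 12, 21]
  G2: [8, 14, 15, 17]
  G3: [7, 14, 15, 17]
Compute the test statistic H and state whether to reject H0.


Step 1: Combine all N = 11 observations and assign midranks.
sorted (value, group, rank): (7,G3,1), (8,G2,2), (11,G1,3), (12,G1,4), (14,G2,5.5), (14,G3,5.5), (15,G2,7.5), (15,G3,7.5), (17,G2,9.5), (17,G3,9.5), (21,G1,11)
Step 2: Sum ranks within each group.
R_1 = 18 (n_1 = 3)
R_2 = 24.5 (n_2 = 4)
R_3 = 23.5 (n_3 = 4)
Step 3: H = 12/(N(N+1)) * sum(R_i^2/n_i) - 3(N+1)
     = 12/(11*12) * (18^2/3 + 24.5^2/4 + 23.5^2/4) - 3*12
     = 0.090909 * 396.125 - 36
     = 0.011364.
Step 4: Ties present; correction factor C = 1 - 18/(11^3 - 11) = 0.986364. Corrected H = 0.011364 / 0.986364 = 0.011521.
Step 5: Under H0, H ~ chi^2(2); p-value = 0.994256.
Step 6: alpha = 0.1. fail to reject H0.

H = 0.0115, df = 2, p = 0.994256, fail to reject H0.


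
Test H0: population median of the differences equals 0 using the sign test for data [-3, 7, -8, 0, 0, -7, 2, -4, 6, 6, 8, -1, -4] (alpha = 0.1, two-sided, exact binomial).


Step 1: Discard zero differences. Original n = 13; n_eff = number of nonzero differences = 11.
Nonzero differences (with sign): -3, +7, -8, -7, +2, -4, +6, +6, +8, -1, -4
Step 2: Count signs: positive = 5, negative = 6.
Step 3: Under H0: P(positive) = 0.5, so the number of positives S ~ Bin(11, 0.5).
Step 4: Two-sided exact p-value = sum of Bin(11,0.5) probabilities at or below the observed probability = 1.000000.
Step 5: alpha = 0.1. fail to reject H0.

n_eff = 11, pos = 5, neg = 6, p = 1.000000, fail to reject H0.


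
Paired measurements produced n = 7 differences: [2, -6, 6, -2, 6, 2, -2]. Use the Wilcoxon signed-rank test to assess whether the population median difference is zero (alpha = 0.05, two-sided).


Step 1: Drop any zero differences (none here) and take |d_i|.
|d| = [2, 6, 6, 2, 6, 2, 2]
Step 2: Midrank |d_i| (ties get averaged ranks).
ranks: |2|->2.5, |6|->6, |6|->6, |2|->2.5, |6|->6, |2|->2.5, |2|->2.5
Step 3: Attach original signs; sum ranks with positive sign and with negative sign.
W+ = 2.5 + 6 + 6 + 2.5 = 17
W- = 6 + 2.5 + 2.5 = 11
(Check: W+ + W- = 28 should equal n(n+1)/2 = 28.)
Step 4: Test statistic W = min(W+, W-) = 11.
Step 5: Ties in |d|, so use the tie-corrected normal approximation.
        E[W] = n(n+1)/4 = 7*8/4 = 14.
        Tie groups: |d|=2 (t=4), |d|=6 (t=3); sum(t^3 - t) = 84.
        Var[W] = n(n+1)(2n+1)/24 - sum(t^3-t)/48 = 840/24 - 84/48 = 33.25.
        z = (W - E[W]) / sqrt(Var[W]) = (11 - 14) / 5.7663 = -0.5203.
        Two-sided p = 2*Phi(z) = 0.602878.
Step 6: alpha = 0.05. fail to reject H0.

W+ = 17, W- = 11, W = min = 11, p = 0.602878, fail to reject H0.


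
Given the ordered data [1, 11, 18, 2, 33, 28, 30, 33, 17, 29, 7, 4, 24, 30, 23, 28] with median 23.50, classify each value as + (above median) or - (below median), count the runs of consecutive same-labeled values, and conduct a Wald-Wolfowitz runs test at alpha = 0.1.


Step 1: Compute median = 23.50; label A = above, B = below.
Labels in order: BBBBAAAABABBAABA  (n_A = 8, n_B = 8)
Step 2: Count runs R = 8.
Step 3: Under H0 (random ordering), E[R] = 2*n_A*n_B/(n_A+n_B) + 1 = 2*8*8/16 + 1 = 9.0000.
        Var[R] = 2*n_A*n_B*(2*n_A*n_B - n_A - n_B) / ((n_A+n_B)^2 * (n_A+n_B-1)) = 14336/3840 = 3.7333.
        SD[R] = 1.9322.
Step 4: Continuity-corrected z = (R + 0.5 - E[R]) / SD[R] = (8 + 0.5 - 9.0000) / 1.9322 = -0.2588.
Step 5: Two-sided p-value via normal approximation = 2*(1 - Phi(|z|)) = 0.795809.
Step 6: alpha = 0.1. fail to reject H0.

R = 8, z = -0.2588, p = 0.795809, fail to reject H0.


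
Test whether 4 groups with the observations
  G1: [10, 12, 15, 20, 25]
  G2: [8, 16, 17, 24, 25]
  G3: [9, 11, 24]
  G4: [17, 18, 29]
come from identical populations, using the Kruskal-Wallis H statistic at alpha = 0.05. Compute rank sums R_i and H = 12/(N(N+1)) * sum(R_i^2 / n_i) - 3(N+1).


Step 1: Combine all N = 16 observations and assign midranks.
sorted (value, group, rank): (8,G2,1), (9,G3,2), (10,G1,3), (11,G3,4), (12,G1,5), (15,G1,6), (16,G2,7), (17,G2,8.5), (17,G4,8.5), (18,G4,10), (20,G1,11), (24,G2,12.5), (24,G3,12.5), (25,G1,14.5), (25,G2,14.5), (29,G4,16)
Step 2: Sum ranks within each group.
R_1 = 39.5 (n_1 = 5)
R_2 = 43.5 (n_2 = 5)
R_3 = 18.5 (n_3 = 3)
R_4 = 34.5 (n_4 = 3)
Step 3: H = 12/(N(N+1)) * sum(R_i^2/n_i) - 3(N+1)
     = 12/(16*17) * (39.5^2/5 + 43.5^2/5 + 18.5^2/3 + 34.5^2/3) - 3*17
     = 0.044118 * 1201.33 - 51
     = 2.000000.
Step 4: Ties present; correction factor C = 1 - 18/(16^3 - 16) = 0.995588. Corrected H = 2.000000 / 0.995588 = 2.008863.
Step 5: Under H0, H ~ chi^2(3); p-value = 0.570569.
Step 6: alpha = 0.05. fail to reject H0.

H = 2.0089, df = 3, p = 0.570569, fail to reject H0.


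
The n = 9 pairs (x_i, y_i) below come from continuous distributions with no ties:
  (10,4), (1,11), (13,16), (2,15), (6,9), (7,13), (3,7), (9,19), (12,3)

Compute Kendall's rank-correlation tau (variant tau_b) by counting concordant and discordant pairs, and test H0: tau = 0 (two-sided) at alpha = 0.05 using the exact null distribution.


Step 1: Enumerate the 36 unordered pairs (i,j) with i<j and classify each by sign(x_j-x_i) * sign(y_j-y_i).
  (1,2):dx=-9,dy=+7->D; (1,3):dx=+3,dy=+12->C; (1,4):dx=-8,dy=+11->D; (1,5):dx=-4,dy=+5->D
  (1,6):dx=-3,dy=+9->D; (1,7):dx=-7,dy=+3->D; (1,8):dx=-1,dy=+15->D; (1,9):dx=+2,dy=-1->D
  (2,3):dx=+12,dy=+5->C; (2,4):dx=+1,dy=+4->C; (2,5):dx=+5,dy=-2->D; (2,6):dx=+6,dy=+2->C
  (2,7):dx=+2,dy=-4->D; (2,8):dx=+8,dy=+8->C; (2,9):dx=+11,dy=-8->D; (3,4):dx=-11,dy=-1->C
  (3,5):dx=-7,dy=-7->C; (3,6):dx=-6,dy=-3->C; (3,7):dx=-10,dy=-9->C; (3,8):dx=-4,dy=+3->D
  (3,9):dx=-1,dy=-13->C; (4,5):dx=+4,dy=-6->D; (4,6):dx=+5,dy=-2->D; (4,7):dx=+1,dy=-8->D
  (4,8):dx=+7,dy=+4->C; (4,9):dx=+10,dy=-12->D; (5,6):dx=+1,dy=+4->C; (5,7):dx=-3,dy=-2->C
  (5,8):dx=+3,dy=+10->C; (5,9):dx=+6,dy=-6->D; (6,7):dx=-4,dy=-6->C; (6,8):dx=+2,dy=+6->C
  (6,9):dx=+5,dy=-10->D; (7,8):dx=+6,dy=+12->C; (7,9):dx=+9,dy=-4->D; (8,9):dx=+3,dy=-16->D
Step 2: C = 17, D = 19, total pairs = 36.
Step 3: tau = (C - D)/(n(n-1)/2) = (17 - 19)/36 = -0.055556.
Step 4: Exact two-sided p-value (enumerate n! = 362880 permutations of y under H0): p = 0.919455.
Step 5: alpha = 0.05. fail to reject H0.

tau_b = -0.0556 (C=17, D=19), p = 0.919455, fail to reject H0.


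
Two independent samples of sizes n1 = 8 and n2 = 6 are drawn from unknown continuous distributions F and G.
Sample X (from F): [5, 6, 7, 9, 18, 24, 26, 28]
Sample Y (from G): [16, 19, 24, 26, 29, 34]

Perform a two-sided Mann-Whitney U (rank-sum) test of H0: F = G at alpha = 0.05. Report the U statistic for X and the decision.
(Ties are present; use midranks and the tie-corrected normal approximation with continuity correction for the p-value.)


Step 1: Combine and sort all 14 observations; assign midranks.
sorted (value, group): (5,X), (6,X), (7,X), (9,X), (16,Y), (18,X), (19,Y), (24,X), (24,Y), (26,X), (26,Y), (28,X), (29,Y), (34,Y)
ranks: 5->1, 6->2, 7->3, 9->4, 16->5, 18->6, 19->7, 24->8.5, 24->8.5, 26->10.5, 26->10.5, 28->12, 29->13, 34->14
Step 2: Rank sum for X: R1 = 1 + 2 + 3 + 4 + 6 + 8.5 + 10.5 + 12 = 47.
Step 3: U_X = R1 - n1(n1+1)/2 = 47 - 8*9/2 = 47 - 36 = 11.
       U_Y = n1*n2 - U_X = 48 - 11 = 37.
Step 4: Ties are present, so use the tie-corrected normal approximation (with continuity correction) for the p-value.
Step 5: p-value = 0.105813; compare to alpha = 0.05. fail to reject H0.

U_X = 11, p = 0.105813, fail to reject H0 at alpha = 0.05.


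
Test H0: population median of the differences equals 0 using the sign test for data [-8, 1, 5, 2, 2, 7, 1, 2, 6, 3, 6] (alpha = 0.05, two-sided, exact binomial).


Step 1: Discard zero differences. Original n = 11; n_eff = number of nonzero differences = 11.
Nonzero differences (with sign): -8, +1, +5, +2, +2, +7, +1, +2, +6, +3, +6
Step 2: Count signs: positive = 10, negative = 1.
Step 3: Under H0: P(positive) = 0.5, so the number of positives S ~ Bin(11, 0.5).
Step 4: Two-sided exact p-value = sum of Bin(11,0.5) probabilities at or below the observed probability = 0.011719.
Step 5: alpha = 0.05. reject H0.

n_eff = 11, pos = 10, neg = 1, p = 0.011719, reject H0.


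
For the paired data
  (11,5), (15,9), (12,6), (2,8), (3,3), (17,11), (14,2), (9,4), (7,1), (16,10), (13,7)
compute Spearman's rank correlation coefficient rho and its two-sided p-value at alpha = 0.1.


Step 1: Rank x and y separately (midranks; no ties here).
rank(x): 11->5, 15->9, 12->6, 2->1, 3->2, 17->11, 14->8, 9->4, 7->3, 16->10, 13->7
rank(y): 5->5, 9->9, 6->6, 8->8, 3->3, 11->11, 2->2, 4->4, 1->1, 10->10, 7->7
Step 2: d_i = R_x(i) - R_y(i); compute d_i^2.
  (5-5)^2=0, (9-9)^2=0, (6-6)^2=0, (1-8)^2=49, (2-3)^2=1, (11-11)^2=0, (8-2)^2=36, (4-4)^2=0, (3-1)^2=4, (10-10)^2=0, (7-7)^2=0
sum(d^2) = 90.
Step 3: rho = 1 - 6*90 / (11*(11^2 - 1)) = 1 - 540/1320 = 0.590909.
Step 4: Under H0, t = rho * sqrt((n-2)/(1-rho^2)) = 2.1974 ~ t(9).
Step 5: Two-sided p-value from the t-distribution with 9 df = 0.055576.
Step 6: alpha = 0.1. reject H0.

rho = 0.5909, p = 0.055576, reject H0 at alpha = 0.1.


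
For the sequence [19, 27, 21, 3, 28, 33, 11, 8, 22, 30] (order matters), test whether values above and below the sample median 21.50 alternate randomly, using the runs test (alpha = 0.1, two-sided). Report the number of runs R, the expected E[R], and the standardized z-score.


Step 1: Compute median = 21.50; label A = above, B = below.
Labels in order: BABBAABBAA  (n_A = 5, n_B = 5)
Step 2: Count runs R = 6.
Step 3: Under H0 (random ordering), E[R] = 2*n_A*n_B/(n_A+n_B) + 1 = 2*5*5/10 + 1 = 6.0000.
        Var[R] = 2*n_A*n_B*(2*n_A*n_B - n_A - n_B) / ((n_A+n_B)^2 * (n_A+n_B-1)) = 2000/900 = 2.2222.
        SD[R] = 1.4907.
Step 4: R = E[R], so z = 0 with no continuity correction.
Step 5: Two-sided p-value via normal approximation = 2*(1 - Phi(|z|)) = 1.000000.
Step 6: alpha = 0.1. fail to reject H0.

R = 6, z = 0.0000, p = 1.000000, fail to reject H0.


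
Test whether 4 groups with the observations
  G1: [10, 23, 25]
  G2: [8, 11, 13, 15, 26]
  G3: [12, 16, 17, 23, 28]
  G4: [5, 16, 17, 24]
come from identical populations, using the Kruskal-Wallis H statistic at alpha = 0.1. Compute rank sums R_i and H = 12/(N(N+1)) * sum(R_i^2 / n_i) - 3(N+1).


Step 1: Combine all N = 17 observations and assign midranks.
sorted (value, group, rank): (5,G4,1), (8,G2,2), (10,G1,3), (11,G2,4), (12,G3,5), (13,G2,6), (15,G2,7), (16,G3,8.5), (16,G4,8.5), (17,G3,10.5), (17,G4,10.5), (23,G1,12.5), (23,G3,12.5), (24,G4,14), (25,G1,15), (26,G2,16), (28,G3,17)
Step 2: Sum ranks within each group.
R_1 = 30.5 (n_1 = 3)
R_2 = 35 (n_2 = 5)
R_3 = 53.5 (n_3 = 5)
R_4 = 34 (n_4 = 4)
Step 3: H = 12/(N(N+1)) * sum(R_i^2/n_i) - 3(N+1)
     = 12/(17*18) * (30.5^2/3 + 35^2/5 + 53.5^2/5 + 34^2/4) - 3*18
     = 0.039216 * 1416.53 - 54
     = 1.550327.
Step 4: Ties present; correction factor C = 1 - 18/(17^3 - 17) = 0.996324. Corrected H = 1.550327 / 0.996324 = 1.556048.
Step 5: Under H0, H ~ chi^2(3); p-value = 0.669396.
Step 6: alpha = 0.1. fail to reject H0.

H = 1.5560, df = 3, p = 0.669396, fail to reject H0.


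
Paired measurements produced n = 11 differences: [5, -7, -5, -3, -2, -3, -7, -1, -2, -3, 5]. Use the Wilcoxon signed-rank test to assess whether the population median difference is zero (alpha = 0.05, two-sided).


Step 1: Drop any zero differences (none here) and take |d_i|.
|d| = [5, 7, 5, 3, 2, 3, 7, 1, 2, 3, 5]
Step 2: Midrank |d_i| (ties get averaged ranks).
ranks: |5|->8, |7|->10.5, |5|->8, |3|->5, |2|->2.5, |3|->5, |7|->10.5, |1|->1, |2|->2.5, |3|->5, |5|->8
Step 3: Attach original signs; sum ranks with positive sign and with negative sign.
W+ = 8 + 8 = 16
W- = 10.5 + 8 + 5 + 2.5 + 5 + 10.5 + 1 + 2.5 + 5 = 50
(Check: W+ + W- = 66 should equal n(n+1)/2 = 66.)
Step 4: Test statistic W = min(W+, W-) = 16.
Step 5: Ties in |d|, so use the tie-corrected normal approximation.
        E[W] = n(n+1)/4 = 11*12/4 = 33.
        Tie groups: |d|=2 (t=2), |d|=3 (t=3), |d|=5 (t=3), |d|=7 (t=2); sum(t^3 - t) = 60.
        Var[W] = n(n+1)(2n+1)/24 - sum(t^3-t)/48 = 3036/24 - 60/48 = 125.25.
        z = (W - E[W]) / sqrt(Var[W]) = (16 - 33) / 11.1915 = -1.5190.
        Two-sided p = 2*Phi(z) = 0.128760.
Step 6: alpha = 0.05. fail to reject H0.

W+ = 16, W- = 50, W = min = 16, p = 0.128760, fail to reject H0.


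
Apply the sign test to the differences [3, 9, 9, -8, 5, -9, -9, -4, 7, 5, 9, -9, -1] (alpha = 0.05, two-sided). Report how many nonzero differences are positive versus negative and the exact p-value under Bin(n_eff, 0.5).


Step 1: Discard zero differences. Original n = 13; n_eff = number of nonzero differences = 13.
Nonzero differences (with sign): +3, +9, +9, -8, +5, -9, -9, -4, +7, +5, +9, -9, -1
Step 2: Count signs: positive = 7, negative = 6.
Step 3: Under H0: P(positive) = 0.5, so the number of positives S ~ Bin(13, 0.5).
Step 4: Two-sided exact p-value = sum of Bin(13,0.5) probabilities at or below the observed probability = 1.000000.
Step 5: alpha = 0.05. fail to reject H0.

n_eff = 13, pos = 7, neg = 6, p = 1.000000, fail to reject H0.


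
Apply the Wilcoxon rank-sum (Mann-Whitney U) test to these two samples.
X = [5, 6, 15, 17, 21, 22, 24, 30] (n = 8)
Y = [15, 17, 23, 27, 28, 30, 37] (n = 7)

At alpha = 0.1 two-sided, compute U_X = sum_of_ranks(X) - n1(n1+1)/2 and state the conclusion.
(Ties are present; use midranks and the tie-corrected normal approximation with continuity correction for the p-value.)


Step 1: Combine and sort all 15 observations; assign midranks.
sorted (value, group): (5,X), (6,X), (15,X), (15,Y), (17,X), (17,Y), (21,X), (22,X), (23,Y), (24,X), (27,Y), (28,Y), (30,X), (30,Y), (37,Y)
ranks: 5->1, 6->2, 15->3.5, 15->3.5, 17->5.5, 17->5.5, 21->7, 22->8, 23->9, 24->10, 27->11, 28->12, 30->13.5, 30->13.5, 37->15
Step 2: Rank sum for X: R1 = 1 + 2 + 3.5 + 5.5 + 7 + 8 + 10 + 13.5 = 50.5.
Step 3: U_X = R1 - n1(n1+1)/2 = 50.5 - 8*9/2 = 50.5 - 36 = 14.5.
       U_Y = n1*n2 - U_X = 56 - 14.5 = 41.5.
Step 4: Ties are present, so use the tie-corrected normal approximation (with continuity correction) for the p-value.
Step 5: p-value = 0.131426; compare to alpha = 0.1. fail to reject H0.

U_X = 14.5, p = 0.131426, fail to reject H0 at alpha = 0.1.


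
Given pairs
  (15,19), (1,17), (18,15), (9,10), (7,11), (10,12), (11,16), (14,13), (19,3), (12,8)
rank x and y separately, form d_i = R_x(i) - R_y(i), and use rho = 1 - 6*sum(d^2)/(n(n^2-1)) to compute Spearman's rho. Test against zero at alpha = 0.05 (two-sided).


Step 1: Rank x and y separately (midranks; no ties here).
rank(x): 15->8, 1->1, 18->9, 9->3, 7->2, 10->4, 11->5, 14->7, 19->10, 12->6
rank(y): 19->10, 17->9, 15->7, 10->3, 11->4, 12->5, 16->8, 13->6, 3->1, 8->2
Step 2: d_i = R_x(i) - R_y(i); compute d_i^2.
  (8-10)^2=4, (1-9)^2=64, (9-7)^2=4, (3-3)^2=0, (2-4)^2=4, (4-5)^2=1, (5-8)^2=9, (7-6)^2=1, (10-1)^2=81, (6-2)^2=16
sum(d^2) = 184.
Step 3: rho = 1 - 6*184 / (10*(10^2 - 1)) = 1 - 1104/990 = -0.115152.
Step 4: Under H0, t = rho * sqrt((n-2)/(1-rho^2)) = -0.3279 ~ t(8).
Step 5: Two-sided p-value from the t-distribution with 8 df = 0.751420.
Step 6: alpha = 0.05. fail to reject H0.

rho = -0.1152, p = 0.751420, fail to reject H0 at alpha = 0.05.


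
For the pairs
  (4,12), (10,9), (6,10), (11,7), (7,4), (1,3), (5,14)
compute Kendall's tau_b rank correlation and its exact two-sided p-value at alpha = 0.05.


Step 1: Enumerate the 21 unordered pairs (i,j) with i<j and classify each by sign(x_j-x_i) * sign(y_j-y_i).
  (1,2):dx=+6,dy=-3->D; (1,3):dx=+2,dy=-2->D; (1,4):dx=+7,dy=-5->D; (1,5):dx=+3,dy=-8->D
  (1,6):dx=-3,dy=-9->C; (1,7):dx=+1,dy=+2->C; (2,3):dx=-4,dy=+1->D; (2,4):dx=+1,dy=-2->D
  (2,5):dx=-3,dy=-5->C; (2,6):dx=-9,dy=-6->C; (2,7):dx=-5,dy=+5->D; (3,4):dx=+5,dy=-3->D
  (3,5):dx=+1,dy=-6->D; (3,6):dx=-5,dy=-7->C; (3,7):dx=-1,dy=+4->D; (4,5):dx=-4,dy=-3->C
  (4,6):dx=-10,dy=-4->C; (4,7):dx=-6,dy=+7->D; (5,6):dx=-6,dy=-1->C; (5,7):dx=-2,dy=+10->D
  (6,7):dx=+4,dy=+11->C
Step 2: C = 9, D = 12, total pairs = 21.
Step 3: tau = (C - D)/(n(n-1)/2) = (9 - 12)/21 = -0.142857.
Step 4: Exact two-sided p-value (enumerate n! = 5040 permutations of y under H0): p = 0.772619.
Step 5: alpha = 0.05. fail to reject H0.

tau_b = -0.1429 (C=9, D=12), p = 0.772619, fail to reject H0.


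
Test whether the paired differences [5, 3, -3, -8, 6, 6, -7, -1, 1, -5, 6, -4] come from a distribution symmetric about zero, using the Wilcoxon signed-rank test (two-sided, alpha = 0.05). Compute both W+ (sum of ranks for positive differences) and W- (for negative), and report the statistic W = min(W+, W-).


Step 1: Drop any zero differences (none here) and take |d_i|.
|d| = [5, 3, 3, 8, 6, 6, 7, 1, 1, 5, 6, 4]
Step 2: Midrank |d_i| (ties get averaged ranks).
ranks: |5|->6.5, |3|->3.5, |3|->3.5, |8|->12, |6|->9, |6|->9, |7|->11, |1|->1.5, |1|->1.5, |5|->6.5, |6|->9, |4|->5
Step 3: Attach original signs; sum ranks with positive sign and with negative sign.
W+ = 6.5 + 3.5 + 9 + 9 + 1.5 + 9 = 38.5
W- = 3.5 + 12 + 11 + 1.5 + 6.5 + 5 = 39.5
(Check: W+ + W- = 78 should equal n(n+1)/2 = 78.)
Step 4: Test statistic W = min(W+, W-) = 38.5.
Step 5: Ties in |d|, so use the tie-corrected normal approximation.
        E[W] = n(n+1)/4 = 12*13/4 = 39.
        Tie groups: |d|=1 (t=2), |d|=3 (t=2), |d|=5 (t=2), |d|=6 (t=3); sum(t^3 - t) = 42.
        Var[W] = n(n+1)(2n+1)/24 - sum(t^3-t)/48 = 3900/24 - 42/48 = 161.625.
        z = (W - E[W]) / sqrt(Var[W]) = (38.5 - 39) / 12.7132 = -0.0393.
        Two-sided p = 2*Phi(z) = 0.968628.
Step 6: alpha = 0.05. fail to reject H0.

W+ = 38.5, W- = 39.5, W = min = 38.5, p = 0.968628, fail to reject H0.


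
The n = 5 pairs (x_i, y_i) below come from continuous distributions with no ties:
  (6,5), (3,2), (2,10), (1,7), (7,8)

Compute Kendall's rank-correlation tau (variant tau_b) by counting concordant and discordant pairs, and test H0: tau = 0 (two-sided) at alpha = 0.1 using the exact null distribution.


Step 1: Enumerate the 10 unordered pairs (i,j) with i<j and classify each by sign(x_j-x_i) * sign(y_j-y_i).
  (1,2):dx=-3,dy=-3->C; (1,3):dx=-4,dy=+5->D; (1,4):dx=-5,dy=+2->D; (1,5):dx=+1,dy=+3->C
  (2,3):dx=-1,dy=+8->D; (2,4):dx=-2,dy=+5->D; (2,5):dx=+4,dy=+6->C; (3,4):dx=-1,dy=-3->C
  (3,5):dx=+5,dy=-2->D; (4,5):dx=+6,dy=+1->C
Step 2: C = 5, D = 5, total pairs = 10.
Step 3: tau = (C - D)/(n(n-1)/2) = (5 - 5)/10 = 0.000000.
Step 4: Exact two-sided p-value (enumerate n! = 120 permutations of y under H0): p = 1.000000.
Step 5: alpha = 0.1. fail to reject H0.

tau_b = 0.0000 (C=5, D=5), p = 1.000000, fail to reject H0.


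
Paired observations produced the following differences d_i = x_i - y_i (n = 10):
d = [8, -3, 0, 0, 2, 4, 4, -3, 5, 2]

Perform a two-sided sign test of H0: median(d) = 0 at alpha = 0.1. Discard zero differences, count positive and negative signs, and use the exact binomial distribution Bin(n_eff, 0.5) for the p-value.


Step 1: Discard zero differences. Original n = 10; n_eff = number of nonzero differences = 8.
Nonzero differences (with sign): +8, -3, +2, +4, +4, -3, +5, +2
Step 2: Count signs: positive = 6, negative = 2.
Step 3: Under H0: P(positive) = 0.5, so the number of positives S ~ Bin(8, 0.5).
Step 4: Two-sided exact p-value = sum of Bin(8,0.5) probabilities at or below the observed probability = 0.289062.
Step 5: alpha = 0.1. fail to reject H0.

n_eff = 8, pos = 6, neg = 2, p = 0.289062, fail to reject H0.


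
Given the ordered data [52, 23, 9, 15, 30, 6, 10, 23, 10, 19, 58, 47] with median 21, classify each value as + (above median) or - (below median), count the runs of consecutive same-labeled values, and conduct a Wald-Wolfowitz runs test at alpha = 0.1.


Step 1: Compute median = 21; label A = above, B = below.
Labels in order: AABBABBABBAA  (n_A = 6, n_B = 6)
Step 2: Count runs R = 7.
Step 3: Under H0 (random ordering), E[R] = 2*n_A*n_B/(n_A+n_B) + 1 = 2*6*6/12 + 1 = 7.0000.
        Var[R] = 2*n_A*n_B*(2*n_A*n_B - n_A - n_B) / ((n_A+n_B)^2 * (n_A+n_B-1)) = 4320/1584 = 2.7273.
        SD[R] = 1.6514.
Step 4: R = E[R], so z = 0 with no continuity correction.
Step 5: Two-sided p-value via normal approximation = 2*(1 - Phi(|z|)) = 1.000000.
Step 6: alpha = 0.1. fail to reject H0.

R = 7, z = 0.0000, p = 1.000000, fail to reject H0.


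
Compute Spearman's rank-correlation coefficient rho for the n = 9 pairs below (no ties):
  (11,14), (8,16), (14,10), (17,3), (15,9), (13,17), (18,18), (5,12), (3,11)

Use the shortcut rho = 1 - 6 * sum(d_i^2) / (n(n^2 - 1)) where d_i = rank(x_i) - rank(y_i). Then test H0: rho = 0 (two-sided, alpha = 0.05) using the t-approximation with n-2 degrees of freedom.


Step 1: Rank x and y separately (midranks; no ties here).
rank(x): 11->4, 8->3, 14->6, 17->8, 15->7, 13->5, 18->9, 5->2, 3->1
rank(y): 14->6, 16->7, 10->3, 3->1, 9->2, 17->8, 18->9, 12->5, 11->4
Step 2: d_i = R_x(i) - R_y(i); compute d_i^2.
  (4-6)^2=4, (3-7)^2=16, (6-3)^2=9, (8-1)^2=49, (7-2)^2=25, (5-8)^2=9, (9-9)^2=0, (2-5)^2=9, (1-4)^2=9
sum(d^2) = 130.
Step 3: rho = 1 - 6*130 / (9*(9^2 - 1)) = 1 - 780/720 = -0.083333.
Step 4: Under H0, t = rho * sqrt((n-2)/(1-rho^2)) = -0.2212 ~ t(7).
Step 5: Two-sided p-value from the t-distribution with 7 df = 0.831214.
Step 6: alpha = 0.05. fail to reject H0.

rho = -0.0833, p = 0.831214, fail to reject H0 at alpha = 0.05.


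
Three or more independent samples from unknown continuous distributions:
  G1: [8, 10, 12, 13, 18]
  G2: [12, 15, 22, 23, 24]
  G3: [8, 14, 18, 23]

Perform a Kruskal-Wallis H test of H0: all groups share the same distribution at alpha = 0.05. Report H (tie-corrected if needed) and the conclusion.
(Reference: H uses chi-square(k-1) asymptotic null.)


Step 1: Combine all N = 14 observations and assign midranks.
sorted (value, group, rank): (8,G1,1.5), (8,G3,1.5), (10,G1,3), (12,G1,4.5), (12,G2,4.5), (13,G1,6), (14,G3,7), (15,G2,8), (18,G1,9.5), (18,G3,9.5), (22,G2,11), (23,G2,12.5), (23,G3,12.5), (24,G2,14)
Step 2: Sum ranks within each group.
R_1 = 24.5 (n_1 = 5)
R_2 = 50 (n_2 = 5)
R_3 = 30.5 (n_3 = 4)
Step 3: H = 12/(N(N+1)) * sum(R_i^2/n_i) - 3(N+1)
     = 12/(14*15) * (24.5^2/5 + 50^2/5 + 30.5^2/4) - 3*15
     = 0.057143 * 852.612 - 45
     = 3.720714.
Step 4: Ties present; correction factor C = 1 - 24/(14^3 - 14) = 0.991209. Corrected H = 3.720714 / 0.991209 = 3.753714.
Step 5: Under H0, H ~ chi^2(2); p-value = 0.153070.
Step 6: alpha = 0.05. fail to reject H0.

H = 3.7537, df = 2, p = 0.153070, fail to reject H0.


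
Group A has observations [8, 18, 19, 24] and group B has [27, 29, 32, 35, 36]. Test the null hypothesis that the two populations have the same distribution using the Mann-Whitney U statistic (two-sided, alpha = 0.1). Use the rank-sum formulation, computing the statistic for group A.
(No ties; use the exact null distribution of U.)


Step 1: Combine and sort all 9 observations; assign midranks.
sorted (value, group): (8,X), (18,X), (19,X), (24,X), (27,Y), (29,Y), (32,Y), (35,Y), (36,Y)
ranks: 8->1, 18->2, 19->3, 24->4, 27->5, 29->6, 32->7, 35->8, 36->9
Step 2: Rank sum for X: R1 = 1 + 2 + 3 + 4 = 10.
Step 3: U_X = R1 - n1(n1+1)/2 = 10 - 4*5/2 = 10 - 10 = 0.
       U_Y = n1*n2 - U_X = 20 - 0 = 20.
Step 4: No ties, so the exact null distribution of U (based on enumerating the C(9,4) = 126 equally likely rank assignments) gives the two-sided p-value.
Step 5: p-value = 0.015873; compare to alpha = 0.1. reject H0.

U_X = 0, p = 0.015873, reject H0 at alpha = 0.1.


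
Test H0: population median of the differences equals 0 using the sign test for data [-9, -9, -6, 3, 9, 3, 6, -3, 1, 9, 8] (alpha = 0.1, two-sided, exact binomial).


Step 1: Discard zero differences. Original n = 11; n_eff = number of nonzero differences = 11.
Nonzero differences (with sign): -9, -9, -6, +3, +9, +3, +6, -3, +1, +9, +8
Step 2: Count signs: positive = 7, negative = 4.
Step 3: Under H0: P(positive) = 0.5, so the number of positives S ~ Bin(11, 0.5).
Step 4: Two-sided exact p-value = sum of Bin(11,0.5) probabilities at or below the observed probability = 0.548828.
Step 5: alpha = 0.1. fail to reject H0.

n_eff = 11, pos = 7, neg = 4, p = 0.548828, fail to reject H0.


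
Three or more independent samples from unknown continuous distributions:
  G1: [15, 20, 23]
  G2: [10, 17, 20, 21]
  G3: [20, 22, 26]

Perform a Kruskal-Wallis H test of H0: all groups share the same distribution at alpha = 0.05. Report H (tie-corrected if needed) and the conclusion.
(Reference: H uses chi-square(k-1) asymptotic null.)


Step 1: Combine all N = 10 observations and assign midranks.
sorted (value, group, rank): (10,G2,1), (15,G1,2), (17,G2,3), (20,G1,5), (20,G2,5), (20,G3,5), (21,G2,7), (22,G3,8), (23,G1,9), (26,G3,10)
Step 2: Sum ranks within each group.
R_1 = 16 (n_1 = 3)
R_2 = 16 (n_2 = 4)
R_3 = 23 (n_3 = 3)
Step 3: H = 12/(N(N+1)) * sum(R_i^2/n_i) - 3(N+1)
     = 12/(10*11) * (16^2/3 + 16^2/4 + 23^2/3) - 3*11
     = 0.109091 * 325.667 - 33
     = 2.527273.
Step 4: Ties present; correction factor C = 1 - 24/(10^3 - 10) = 0.975758. Corrected H = 2.527273 / 0.975758 = 2.590062.
Step 5: Under H0, H ~ chi^2(2); p-value = 0.273889.
Step 6: alpha = 0.05. fail to reject H0.

H = 2.5901, df = 2, p = 0.273889, fail to reject H0.


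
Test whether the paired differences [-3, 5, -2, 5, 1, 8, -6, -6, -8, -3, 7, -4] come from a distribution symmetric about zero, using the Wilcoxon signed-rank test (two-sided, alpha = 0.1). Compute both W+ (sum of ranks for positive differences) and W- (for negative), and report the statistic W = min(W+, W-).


Step 1: Drop any zero differences (none here) and take |d_i|.
|d| = [3, 5, 2, 5, 1, 8, 6, 6, 8, 3, 7, 4]
Step 2: Midrank |d_i| (ties get averaged ranks).
ranks: |3|->3.5, |5|->6.5, |2|->2, |5|->6.5, |1|->1, |8|->11.5, |6|->8.5, |6|->8.5, |8|->11.5, |3|->3.5, |7|->10, |4|->5
Step 3: Attach original signs; sum ranks with positive sign and with negative sign.
W+ = 6.5 + 6.5 + 1 + 11.5 + 10 = 35.5
W- = 3.5 + 2 + 8.5 + 8.5 + 11.5 + 3.5 + 5 = 42.5
(Check: W+ + W- = 78 should equal n(n+1)/2 = 78.)
Step 4: Test statistic W = min(W+, W-) = 35.5.
Step 5: Ties in |d|, so use the tie-corrected normal approximation.
        E[W] = n(n+1)/4 = 12*13/4 = 39.
        Tie groups: |d|=3 (t=2), |d|=5 (t=2), |d|=6 (t=2), |d|=8 (t=2); sum(t^3 - t) = 24.
        Var[W] = n(n+1)(2n+1)/24 - sum(t^3-t)/48 = 3900/24 - 24/48 = 162.
        z = (W - E[W]) / sqrt(Var[W]) = (35.5 - 39) / 12.7279 = -0.2750.
        Two-sided p = 2*Phi(z) = 0.783327.
Step 6: alpha = 0.1. fail to reject H0.

W+ = 35.5, W- = 42.5, W = min = 35.5, p = 0.783327, fail to reject H0.


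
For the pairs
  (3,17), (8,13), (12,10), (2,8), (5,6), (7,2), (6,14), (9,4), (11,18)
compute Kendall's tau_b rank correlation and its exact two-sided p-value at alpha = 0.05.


Step 1: Enumerate the 36 unordered pairs (i,j) with i<j and classify each by sign(x_j-x_i) * sign(y_j-y_i).
  (1,2):dx=+5,dy=-4->D; (1,3):dx=+9,dy=-7->D; (1,4):dx=-1,dy=-9->C; (1,5):dx=+2,dy=-11->D
  (1,6):dx=+4,dy=-15->D; (1,7):dx=+3,dy=-3->D; (1,8):dx=+6,dy=-13->D; (1,9):dx=+8,dy=+1->C
  (2,3):dx=+4,dy=-3->D; (2,4):dx=-6,dy=-5->C; (2,5):dx=-3,dy=-7->C; (2,6):dx=-1,dy=-11->C
  (2,7):dx=-2,dy=+1->D; (2,8):dx=+1,dy=-9->D; (2,9):dx=+3,dy=+5->C; (3,4):dx=-10,dy=-2->C
  (3,5):dx=-7,dy=-4->C; (3,6):dx=-5,dy=-8->C; (3,7):dx=-6,dy=+4->D; (3,8):dx=-3,dy=-6->C
  (3,9):dx=-1,dy=+8->D; (4,5):dx=+3,dy=-2->D; (4,6):dx=+5,dy=-6->D; (4,7):dx=+4,dy=+6->C
  (4,8):dx=+7,dy=-4->D; (4,9):dx=+9,dy=+10->C; (5,6):dx=+2,dy=-4->D; (5,7):dx=+1,dy=+8->C
  (5,8):dx=+4,dy=-2->D; (5,9):dx=+6,dy=+12->C; (6,7):dx=-1,dy=+12->D; (6,8):dx=+2,dy=+2->C
  (6,9):dx=+4,dy=+16->C; (7,8):dx=+3,dy=-10->D; (7,9):dx=+5,dy=+4->C; (8,9):dx=+2,dy=+14->C
Step 2: C = 18, D = 18, total pairs = 36.
Step 3: tau = (C - D)/(n(n-1)/2) = (18 - 18)/36 = 0.000000.
Step 4: Exact two-sided p-value (enumerate n! = 362880 permutations of y under H0): p = 1.000000.
Step 5: alpha = 0.05. fail to reject H0.

tau_b = 0.0000 (C=18, D=18), p = 1.000000, fail to reject H0.


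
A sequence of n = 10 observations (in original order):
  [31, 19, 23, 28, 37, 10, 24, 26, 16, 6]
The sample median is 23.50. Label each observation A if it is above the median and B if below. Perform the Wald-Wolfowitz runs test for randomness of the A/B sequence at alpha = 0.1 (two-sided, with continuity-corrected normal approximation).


Step 1: Compute median = 23.50; label A = above, B = below.
Labels in order: ABBAABAABB  (n_A = 5, n_B = 5)
Step 2: Count runs R = 6.
Step 3: Under H0 (random ordering), E[R] = 2*n_A*n_B/(n_A+n_B) + 1 = 2*5*5/10 + 1 = 6.0000.
        Var[R] = 2*n_A*n_B*(2*n_A*n_B - n_A - n_B) / ((n_A+n_B)^2 * (n_A+n_B-1)) = 2000/900 = 2.2222.
        SD[R] = 1.4907.
Step 4: R = E[R], so z = 0 with no continuity correction.
Step 5: Two-sided p-value via normal approximation = 2*(1 - Phi(|z|)) = 1.000000.
Step 6: alpha = 0.1. fail to reject H0.

R = 6, z = 0.0000, p = 1.000000, fail to reject H0.


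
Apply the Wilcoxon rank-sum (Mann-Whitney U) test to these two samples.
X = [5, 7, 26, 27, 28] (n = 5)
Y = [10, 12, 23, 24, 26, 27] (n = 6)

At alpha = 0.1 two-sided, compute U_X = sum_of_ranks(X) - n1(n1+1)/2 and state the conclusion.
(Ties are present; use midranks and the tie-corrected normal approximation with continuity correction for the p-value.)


Step 1: Combine and sort all 11 observations; assign midranks.
sorted (value, group): (5,X), (7,X), (10,Y), (12,Y), (23,Y), (24,Y), (26,X), (26,Y), (27,X), (27,Y), (28,X)
ranks: 5->1, 7->2, 10->3, 12->4, 23->5, 24->6, 26->7.5, 26->7.5, 27->9.5, 27->9.5, 28->11
Step 2: Rank sum for X: R1 = 1 + 2 + 7.5 + 9.5 + 11 = 31.
Step 3: U_X = R1 - n1(n1+1)/2 = 31 - 5*6/2 = 31 - 15 = 16.
       U_Y = n1*n2 - U_X = 30 - 16 = 14.
Step 4: Ties are present, so use the tie-corrected normal approximation (with continuity correction) for the p-value.
Step 5: p-value = 0.926933; compare to alpha = 0.1. fail to reject H0.

U_X = 16, p = 0.926933, fail to reject H0 at alpha = 0.1.


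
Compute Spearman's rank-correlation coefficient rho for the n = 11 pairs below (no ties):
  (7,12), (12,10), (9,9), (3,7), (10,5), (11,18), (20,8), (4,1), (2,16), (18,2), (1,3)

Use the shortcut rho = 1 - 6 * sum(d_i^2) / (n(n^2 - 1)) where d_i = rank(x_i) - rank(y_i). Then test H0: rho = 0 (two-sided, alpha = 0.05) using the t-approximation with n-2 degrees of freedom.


Step 1: Rank x and y separately (midranks; no ties here).
rank(x): 7->5, 12->9, 9->6, 3->3, 10->7, 11->8, 20->11, 4->4, 2->2, 18->10, 1->1
rank(y): 12->9, 10->8, 9->7, 7->5, 5->4, 18->11, 8->6, 1->1, 16->10, 2->2, 3->3
Step 2: d_i = R_x(i) - R_y(i); compute d_i^2.
  (5-9)^2=16, (9-8)^2=1, (6-7)^2=1, (3-5)^2=4, (7-4)^2=9, (8-11)^2=9, (11-6)^2=25, (4-1)^2=9, (2-10)^2=64, (10-2)^2=64, (1-3)^2=4
sum(d^2) = 206.
Step 3: rho = 1 - 6*206 / (11*(11^2 - 1)) = 1 - 1236/1320 = 0.063636.
Step 4: Under H0, t = rho * sqrt((n-2)/(1-rho^2)) = 0.1913 ~ t(9).
Step 5: Two-sided p-value from the t-distribution with 9 df = 0.852539.
Step 6: alpha = 0.05. fail to reject H0.

rho = 0.0636, p = 0.852539, fail to reject H0 at alpha = 0.05.


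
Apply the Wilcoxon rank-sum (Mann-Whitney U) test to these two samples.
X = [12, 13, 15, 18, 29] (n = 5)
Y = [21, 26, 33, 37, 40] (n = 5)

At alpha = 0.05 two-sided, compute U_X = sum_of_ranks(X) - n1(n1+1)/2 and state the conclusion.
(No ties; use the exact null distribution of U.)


Step 1: Combine and sort all 10 observations; assign midranks.
sorted (value, group): (12,X), (13,X), (15,X), (18,X), (21,Y), (26,Y), (29,X), (33,Y), (37,Y), (40,Y)
ranks: 12->1, 13->2, 15->3, 18->4, 21->5, 26->6, 29->7, 33->8, 37->9, 40->10
Step 2: Rank sum for X: R1 = 1 + 2 + 3 + 4 + 7 = 17.
Step 3: U_X = R1 - n1(n1+1)/2 = 17 - 5*6/2 = 17 - 15 = 2.
       U_Y = n1*n2 - U_X = 25 - 2 = 23.
Step 4: No ties, so the exact null distribution of U (based on enumerating the C(10,5) = 252 equally likely rank assignments) gives the two-sided p-value.
Step 5: p-value = 0.031746; compare to alpha = 0.05. reject H0.

U_X = 2, p = 0.031746, reject H0 at alpha = 0.05.


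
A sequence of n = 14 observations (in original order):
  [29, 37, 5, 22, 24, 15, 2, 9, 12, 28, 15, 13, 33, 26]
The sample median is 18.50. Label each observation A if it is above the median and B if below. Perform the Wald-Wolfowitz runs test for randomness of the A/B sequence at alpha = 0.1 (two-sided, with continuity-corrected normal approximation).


Step 1: Compute median = 18.50; label A = above, B = below.
Labels in order: AABAABBBBABBAA  (n_A = 7, n_B = 7)
Step 2: Count runs R = 7.
Step 3: Under H0 (random ordering), E[R] = 2*n_A*n_B/(n_A+n_B) + 1 = 2*7*7/14 + 1 = 8.0000.
        Var[R] = 2*n_A*n_B*(2*n_A*n_B - n_A - n_B) / ((n_A+n_B)^2 * (n_A+n_B-1)) = 8232/2548 = 3.2308.
        SD[R] = 1.7974.
Step 4: Continuity-corrected z = (R + 0.5 - E[R]) / SD[R] = (7 + 0.5 - 8.0000) / 1.7974 = -0.2782.
Step 5: Two-sided p-value via normal approximation = 2*(1 - Phi(|z|)) = 0.780879.
Step 6: alpha = 0.1. fail to reject H0.

R = 7, z = -0.2782, p = 0.780879, fail to reject H0.


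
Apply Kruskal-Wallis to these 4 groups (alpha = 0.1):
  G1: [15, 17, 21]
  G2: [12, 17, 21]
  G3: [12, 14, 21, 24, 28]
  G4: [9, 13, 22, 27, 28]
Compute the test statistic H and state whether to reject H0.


Step 1: Combine all N = 16 observations and assign midranks.
sorted (value, group, rank): (9,G4,1), (12,G2,2.5), (12,G3,2.5), (13,G4,4), (14,G3,5), (15,G1,6), (17,G1,7.5), (17,G2,7.5), (21,G1,10), (21,G2,10), (21,G3,10), (22,G4,12), (24,G3,13), (27,G4,14), (28,G3,15.5), (28,G4,15.5)
Step 2: Sum ranks within each group.
R_1 = 23.5 (n_1 = 3)
R_2 = 20 (n_2 = 3)
R_3 = 46 (n_3 = 5)
R_4 = 46.5 (n_4 = 5)
Step 3: H = 12/(N(N+1)) * sum(R_i^2/n_i) - 3(N+1)
     = 12/(16*17) * (23.5^2/3 + 20^2/3 + 46^2/5 + 46.5^2/5) - 3*17
     = 0.044118 * 1173.07 - 51
     = 0.752941.
Step 4: Ties present; correction factor C = 1 - 42/(16^3 - 16) = 0.989706. Corrected H = 0.752941 / 0.989706 = 0.760773.
Step 5: Under H0, H ~ chi^2(3); p-value = 0.858825.
Step 6: alpha = 0.1. fail to reject H0.

H = 0.7608, df = 3, p = 0.858825, fail to reject H0.


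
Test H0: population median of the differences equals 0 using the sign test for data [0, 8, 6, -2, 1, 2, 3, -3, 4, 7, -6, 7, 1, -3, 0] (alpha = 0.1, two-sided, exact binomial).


Step 1: Discard zero differences. Original n = 15; n_eff = number of nonzero differences = 13.
Nonzero differences (with sign): +8, +6, -2, +1, +2, +3, -3, +4, +7, -6, +7, +1, -3
Step 2: Count signs: positive = 9, negative = 4.
Step 3: Under H0: P(positive) = 0.5, so the number of positives S ~ Bin(13, 0.5).
Step 4: Two-sided exact p-value = sum of Bin(13,0.5) probabilities at or below the observed probability = 0.266846.
Step 5: alpha = 0.1. fail to reject H0.

n_eff = 13, pos = 9, neg = 4, p = 0.266846, fail to reject H0.


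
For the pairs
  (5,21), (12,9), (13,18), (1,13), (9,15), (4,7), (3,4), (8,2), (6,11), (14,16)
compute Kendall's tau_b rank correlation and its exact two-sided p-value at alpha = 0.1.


Step 1: Enumerate the 45 unordered pairs (i,j) with i<j and classify each by sign(x_j-x_i) * sign(y_j-y_i).
  (1,2):dx=+7,dy=-12->D; (1,3):dx=+8,dy=-3->D; (1,4):dx=-4,dy=-8->C; (1,5):dx=+4,dy=-6->D
  (1,6):dx=-1,dy=-14->C; (1,7):dx=-2,dy=-17->C; (1,8):dx=+3,dy=-19->D; (1,9):dx=+1,dy=-10->D
  (1,10):dx=+9,dy=-5->D; (2,3):dx=+1,dy=+9->C; (2,4):dx=-11,dy=+4->D; (2,5):dx=-3,dy=+6->D
  (2,6):dx=-8,dy=-2->C; (2,7):dx=-9,dy=-5->C; (2,8):dx=-4,dy=-7->C; (2,9):dx=-6,dy=+2->D
  (2,10):dx=+2,dy=+7->C; (3,4):dx=-12,dy=-5->C; (3,5):dx=-4,dy=-3->C; (3,6):dx=-9,dy=-11->C
  (3,7):dx=-10,dy=-14->C; (3,8):dx=-5,dy=-16->C; (3,9):dx=-7,dy=-7->C; (3,10):dx=+1,dy=-2->D
  (4,5):dx=+8,dy=+2->C; (4,6):dx=+3,dy=-6->D; (4,7):dx=+2,dy=-9->D; (4,8):dx=+7,dy=-11->D
  (4,9):dx=+5,dy=-2->D; (4,10):dx=+13,dy=+3->C; (5,6):dx=-5,dy=-8->C; (5,7):dx=-6,dy=-11->C
  (5,8):dx=-1,dy=-13->C; (5,9):dx=-3,dy=-4->C; (5,10):dx=+5,dy=+1->C; (6,7):dx=-1,dy=-3->C
  (6,8):dx=+4,dy=-5->D; (6,9):dx=+2,dy=+4->C; (6,10):dx=+10,dy=+9->C; (7,8):dx=+5,dy=-2->D
  (7,9):dx=+3,dy=+7->C; (7,10):dx=+11,dy=+12->C; (8,9):dx=-2,dy=+9->D; (8,10):dx=+6,dy=+14->C
  (9,10):dx=+8,dy=+5->C
Step 2: C = 28, D = 17, total pairs = 45.
Step 3: tau = (C - D)/(n(n-1)/2) = (28 - 17)/45 = 0.244444.
Step 4: Exact two-sided p-value (enumerate n! = 3628800 permutations of y under H0): p = 0.380720.
Step 5: alpha = 0.1. fail to reject H0.

tau_b = 0.2444 (C=28, D=17), p = 0.380720, fail to reject H0.


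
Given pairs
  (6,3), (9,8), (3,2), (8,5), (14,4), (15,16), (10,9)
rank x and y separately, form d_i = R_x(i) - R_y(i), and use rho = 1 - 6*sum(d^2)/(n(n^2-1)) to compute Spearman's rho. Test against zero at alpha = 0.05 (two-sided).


Step 1: Rank x and y separately (midranks; no ties here).
rank(x): 6->2, 9->4, 3->1, 8->3, 14->6, 15->7, 10->5
rank(y): 3->2, 8->5, 2->1, 5->4, 4->3, 16->7, 9->6
Step 2: d_i = R_x(i) - R_y(i); compute d_i^2.
  (2-2)^2=0, (4-5)^2=1, (1-1)^2=0, (3-4)^2=1, (6-3)^2=9, (7-7)^2=0, (5-6)^2=1
sum(d^2) = 12.
Step 3: rho = 1 - 6*12 / (7*(7^2 - 1)) = 1 - 72/336 = 0.785714.
Step 4: Under H0, t = rho * sqrt((n-2)/(1-rho^2)) = 2.8402 ~ t(5).
Step 5: Two-sided p-value from the t-distribution with 5 df = 0.036238.
Step 6: alpha = 0.05. reject H0.

rho = 0.7857, p = 0.036238, reject H0 at alpha = 0.05.


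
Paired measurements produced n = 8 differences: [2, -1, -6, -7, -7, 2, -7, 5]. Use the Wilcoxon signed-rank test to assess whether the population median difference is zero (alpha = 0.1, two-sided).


Step 1: Drop any zero differences (none here) and take |d_i|.
|d| = [2, 1, 6, 7, 7, 2, 7, 5]
Step 2: Midrank |d_i| (ties get averaged ranks).
ranks: |2|->2.5, |1|->1, |6|->5, |7|->7, |7|->7, |2|->2.5, |7|->7, |5|->4
Step 3: Attach original signs; sum ranks with positive sign and with negative sign.
W+ = 2.5 + 2.5 + 4 = 9
W- = 1 + 5 + 7 + 7 + 7 = 27
(Check: W+ + W- = 36 should equal n(n+1)/2 = 36.)
Step 4: Test statistic W = min(W+, W-) = 9.
Step 5: Ties in |d|, so use the tie-corrected normal approximation.
        E[W] = n(n+1)/4 = 8*9/4 = 18.
        Tie groups: |d|=2 (t=2), |d|=7 (t=3); sum(t^3 - t) = 30.
        Var[W] = n(n+1)(2n+1)/24 - sum(t^3-t)/48 = 1224/24 - 30/48 = 50.375.
        z = (W - E[W]) / sqrt(Var[W]) = (9 - 18) / 7.0975 = -1.2680.
        Two-sided p = 2*Phi(z) = 0.204782.
Step 6: alpha = 0.1. fail to reject H0.

W+ = 9, W- = 27, W = min = 9, p = 0.204782, fail to reject H0.


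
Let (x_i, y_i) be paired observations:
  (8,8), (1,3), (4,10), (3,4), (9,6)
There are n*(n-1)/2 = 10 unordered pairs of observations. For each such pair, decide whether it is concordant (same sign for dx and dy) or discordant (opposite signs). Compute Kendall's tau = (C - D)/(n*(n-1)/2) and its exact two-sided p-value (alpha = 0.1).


Step 1: Enumerate the 10 unordered pairs (i,j) with i<j and classify each by sign(x_j-x_i) * sign(y_j-y_i).
  (1,2):dx=-7,dy=-5->C; (1,3):dx=-4,dy=+2->D; (1,4):dx=-5,dy=-4->C; (1,5):dx=+1,dy=-2->D
  (2,3):dx=+3,dy=+7->C; (2,4):dx=+2,dy=+1->C; (2,5):dx=+8,dy=+3->C; (3,4):dx=-1,dy=-6->C
  (3,5):dx=+5,dy=-4->D; (4,5):dx=+6,dy=+2->C
Step 2: C = 7, D = 3, total pairs = 10.
Step 3: tau = (C - D)/(n(n-1)/2) = (7 - 3)/10 = 0.400000.
Step 4: Exact two-sided p-value (enumerate n! = 120 permutations of y under H0): p = 0.483333.
Step 5: alpha = 0.1. fail to reject H0.

tau_b = 0.4000 (C=7, D=3), p = 0.483333, fail to reject H0.


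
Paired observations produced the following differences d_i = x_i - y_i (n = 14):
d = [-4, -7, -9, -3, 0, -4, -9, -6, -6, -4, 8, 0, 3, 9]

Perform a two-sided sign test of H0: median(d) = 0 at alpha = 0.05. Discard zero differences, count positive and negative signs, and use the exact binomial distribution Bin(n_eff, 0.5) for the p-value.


Step 1: Discard zero differences. Original n = 14; n_eff = number of nonzero differences = 12.
Nonzero differences (with sign): -4, -7, -9, -3, -4, -9, -6, -6, -4, +8, +3, +9
Step 2: Count signs: positive = 3, negative = 9.
Step 3: Under H0: P(positive) = 0.5, so the number of positives S ~ Bin(12, 0.5).
Step 4: Two-sided exact p-value = sum of Bin(12,0.5) probabilities at or below the observed probability = 0.145996.
Step 5: alpha = 0.05. fail to reject H0.

n_eff = 12, pos = 3, neg = 9, p = 0.145996, fail to reject H0.


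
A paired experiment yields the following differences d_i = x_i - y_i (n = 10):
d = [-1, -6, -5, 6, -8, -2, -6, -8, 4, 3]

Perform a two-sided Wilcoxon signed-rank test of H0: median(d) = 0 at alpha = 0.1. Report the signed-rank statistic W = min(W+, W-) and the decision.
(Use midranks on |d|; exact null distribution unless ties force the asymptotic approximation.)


Step 1: Drop any zero differences (none here) and take |d_i|.
|d| = [1, 6, 5, 6, 8, 2, 6, 8, 4, 3]
Step 2: Midrank |d_i| (ties get averaged ranks).
ranks: |1|->1, |6|->7, |5|->5, |6|->7, |8|->9.5, |2|->2, |6|->7, |8|->9.5, |4|->4, |3|->3
Step 3: Attach original signs; sum ranks with positive sign and with negative sign.
W+ = 7 + 4 + 3 = 14
W- = 1 + 7 + 5 + 9.5 + 2 + 7 + 9.5 = 41
(Check: W+ + W- = 55 should equal n(n+1)/2 = 55.)
Step 4: Test statistic W = min(W+, W-) = 14.
Step 5: Ties in |d|, so use the tie-corrected normal approximation.
        E[W] = n(n+1)/4 = 10*11/4 = 27.5.
        Tie groups: |d|=6 (t=3), |d|=8 (t=2); sum(t^3 - t) = 30.
        Var[W] = n(n+1)(2n+1)/24 - sum(t^3-t)/48 = 2310/24 - 30/48 = 95.625.
        z = (W - E[W]) / sqrt(Var[W]) = (14 - 27.5) / 9.7788 = -1.3805.
        Two-sided p = 2*Phi(z) = 0.167421.
Step 6: alpha = 0.1. fail to reject H0.

W+ = 14, W- = 41, W = min = 14, p = 0.167421, fail to reject H0.
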